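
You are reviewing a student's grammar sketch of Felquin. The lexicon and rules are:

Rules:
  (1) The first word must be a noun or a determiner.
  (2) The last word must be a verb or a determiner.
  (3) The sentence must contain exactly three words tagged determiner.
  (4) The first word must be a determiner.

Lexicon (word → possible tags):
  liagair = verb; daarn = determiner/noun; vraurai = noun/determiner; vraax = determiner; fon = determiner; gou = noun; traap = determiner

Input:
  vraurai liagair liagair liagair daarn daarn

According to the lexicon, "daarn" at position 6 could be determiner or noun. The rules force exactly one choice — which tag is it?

Candidates per position — 1:vraurai {noun,determiner}; 2:liagair {verb}; 3:liagair {verb}; 4:liagair {verb}; 5:daarn {determiner,noun}; 6:daarn {determiner,noun}.
If word 1 were noun, no tagging could satisfy rule 3; so word 1 is determiner.
If word 5 were noun, no tagging could satisfy rule 3; so word 5 is determiner.
If word 6 were noun, no tagging could satisfy rule 2; so word 6 is determiner.
The unique satisfying tagging is: determiner verb verb verb determiner determiner.
Checking: rule 1 ok; rule 2 ok; rule 3 ok; rule 4 ok.

determiner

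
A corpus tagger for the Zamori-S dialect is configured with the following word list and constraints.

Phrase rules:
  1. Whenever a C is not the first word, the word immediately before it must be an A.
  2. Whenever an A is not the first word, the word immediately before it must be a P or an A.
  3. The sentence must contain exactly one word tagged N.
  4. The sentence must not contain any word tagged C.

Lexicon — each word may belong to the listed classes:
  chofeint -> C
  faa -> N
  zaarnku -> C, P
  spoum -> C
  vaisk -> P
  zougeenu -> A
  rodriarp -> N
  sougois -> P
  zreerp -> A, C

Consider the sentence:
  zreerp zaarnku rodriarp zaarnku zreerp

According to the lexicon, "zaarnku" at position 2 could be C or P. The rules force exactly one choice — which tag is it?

Candidates per position — 1:zreerp {A,C}; 2:zaarnku {C,P}; 3:rodriarp {N}; 4:zaarnku {C,P}; 5:zreerp {A,C}.
At position 1, choosing C makes rule 4 impossible to satisfy; hence A.
At position 2, choosing C makes rule 4 impossible to satisfy; hence P.
At position 4, choosing C makes rule 1 impossible to satisfy; hence P.
At position 5, choosing C makes rule 1 impossible to satisfy; hence A.
That leaves exactly one tagging: A P N P A.
Rule-by-rule: rule 1 ok; rule 2 ok; rule 3 ok; rule 4 ok.

P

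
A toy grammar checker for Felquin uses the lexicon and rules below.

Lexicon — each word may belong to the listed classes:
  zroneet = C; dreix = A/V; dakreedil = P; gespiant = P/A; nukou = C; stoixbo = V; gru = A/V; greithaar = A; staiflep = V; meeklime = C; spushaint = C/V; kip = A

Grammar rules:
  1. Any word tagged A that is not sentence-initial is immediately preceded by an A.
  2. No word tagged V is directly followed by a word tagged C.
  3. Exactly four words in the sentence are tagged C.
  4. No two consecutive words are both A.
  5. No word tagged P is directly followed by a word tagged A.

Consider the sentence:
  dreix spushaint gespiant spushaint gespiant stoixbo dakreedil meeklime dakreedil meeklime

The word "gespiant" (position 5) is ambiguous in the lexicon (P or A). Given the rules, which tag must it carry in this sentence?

Candidates per position — 1:dreix {A,V}; 2:spushaint {C,V}; 3:gespiant {P,A}; 4:spushaint {C,V}; 5:gespiant {P,A}; 6:stoixbo {V}; 7:dakreedil {P}; 8:meeklime {C}; 9:dakreedil {P}; 10:meeklime {C}.
At position 2, choosing V makes rule 3 impossible to satisfy; hence C.
At position 3, choosing A makes rule 1 impossible to satisfy; hence P.
At position 4, choosing V makes rule 3 impossible to satisfy; hence C.
At position 5, choosing A makes rule 1 impossible to satisfy; hence P.
At position 1, choosing V makes rule 2 impossible to satisfy; hence A.
The only consistent sequence is: A C P C P V P C P C.
Check: rule 1 ok; rule 2 ok; rule 3 ok; rule 4 ok; rule 5 ok.

P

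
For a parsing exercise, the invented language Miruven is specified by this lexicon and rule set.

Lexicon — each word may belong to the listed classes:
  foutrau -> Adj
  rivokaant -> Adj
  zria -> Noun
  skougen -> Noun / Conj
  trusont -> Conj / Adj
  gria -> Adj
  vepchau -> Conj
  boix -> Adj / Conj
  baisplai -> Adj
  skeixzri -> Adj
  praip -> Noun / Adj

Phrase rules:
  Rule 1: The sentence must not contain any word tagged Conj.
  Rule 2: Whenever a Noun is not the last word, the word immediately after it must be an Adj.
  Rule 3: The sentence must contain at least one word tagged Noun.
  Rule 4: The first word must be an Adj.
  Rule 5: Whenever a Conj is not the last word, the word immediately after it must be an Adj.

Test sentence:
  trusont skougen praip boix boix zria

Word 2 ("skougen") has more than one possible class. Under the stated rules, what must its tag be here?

Candidates per position — 1:trusont {Conj,Adj}; 2:skougen {Noun,Conj}; 3:praip {Noun,Adj}; 4:boix {Adj,Conj}; 5:boix {Adj,Conj}; 6:zria {Noun}.
Word 1 cannot be Conj — rule 1 would then fail for every completion. It is Adj.
Word 2 cannot be Conj — rule 1 would then fail for every completion. It is Noun.
Word 3 cannot be Noun — rule 2 would then fail for every completion. It is Adj.
Word 4 cannot be Conj — rule 1 would then fail for every completion. It is Adj.
Word 5 cannot be Conj — rule 1 would then fail for every completion. It is Adj.
The unique satisfying tagging is: Adj Noun Adj Adj Adj Noun.
Checking: rule 1 holds; rule 2 holds; rule 3 holds; rule 4 holds; rule 5 holds.

Noun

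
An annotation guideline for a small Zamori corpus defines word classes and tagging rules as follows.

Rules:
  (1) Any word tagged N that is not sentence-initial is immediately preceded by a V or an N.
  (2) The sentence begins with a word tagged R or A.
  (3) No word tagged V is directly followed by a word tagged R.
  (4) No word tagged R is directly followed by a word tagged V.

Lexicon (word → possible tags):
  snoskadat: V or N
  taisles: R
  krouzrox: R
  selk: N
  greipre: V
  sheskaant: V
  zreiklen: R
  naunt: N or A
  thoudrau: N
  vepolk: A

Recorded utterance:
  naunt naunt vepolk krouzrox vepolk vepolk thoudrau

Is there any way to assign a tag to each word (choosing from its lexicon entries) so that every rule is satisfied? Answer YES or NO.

NO

Candidates per position — 1:naunt {N,A}; 2:naunt {N,A}; 3:vepolk {A}; 4:krouzrox {R}; 5:vepolk {A}; 6:vepolk {A}; 7:thoudrau {N}.
Rule 1 cannot be satisfied by any choice of tags from the lexicon.
So there is no consistent tagging.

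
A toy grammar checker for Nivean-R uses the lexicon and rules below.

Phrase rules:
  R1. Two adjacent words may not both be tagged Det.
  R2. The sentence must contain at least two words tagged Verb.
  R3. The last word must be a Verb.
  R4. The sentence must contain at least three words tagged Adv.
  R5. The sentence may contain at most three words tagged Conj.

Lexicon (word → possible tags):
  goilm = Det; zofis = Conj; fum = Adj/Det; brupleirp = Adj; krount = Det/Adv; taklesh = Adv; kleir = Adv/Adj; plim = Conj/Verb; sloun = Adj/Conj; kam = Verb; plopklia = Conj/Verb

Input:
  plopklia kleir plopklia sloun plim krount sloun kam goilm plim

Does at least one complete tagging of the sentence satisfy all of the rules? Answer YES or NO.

NO

Candidates per position — 1:plopklia {Conj,Verb}; 2:kleir {Adv,Adj}; 3:plopklia {Conj,Verb}; 4:sloun {Adj,Conj}; 5:plim {Conj,Verb}; 6:krount {Det,Adv}; 7:sloun {Adj,Conj}; 8:kam {Verb}; 9:goilm {Det}; 10:plim {Conj,Verb}.
Rule 4 cannot be satisfied by any choice of tags from the lexicon.
So there is no consistent tagging.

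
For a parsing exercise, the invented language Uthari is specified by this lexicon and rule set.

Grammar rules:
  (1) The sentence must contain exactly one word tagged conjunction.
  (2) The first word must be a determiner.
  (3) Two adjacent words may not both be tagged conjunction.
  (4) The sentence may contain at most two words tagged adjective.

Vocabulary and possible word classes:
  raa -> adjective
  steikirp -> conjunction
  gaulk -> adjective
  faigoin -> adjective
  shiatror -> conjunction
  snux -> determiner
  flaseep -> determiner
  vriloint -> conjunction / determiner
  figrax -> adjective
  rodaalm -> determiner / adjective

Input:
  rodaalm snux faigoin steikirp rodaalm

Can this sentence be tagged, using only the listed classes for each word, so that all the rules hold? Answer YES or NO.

YES

Candidates per position — 1:rodaalm {determiner,adjective}; 2:snux {determiner}; 3:faigoin {adjective}; 4:steikirp {conjunction}; 5:rodaalm {determiner,adjective}.
One satisfying assignment: determiner determiner adjective conjunction determiner.
Rule-by-rule: rule 1 ok; rule 2 ok; rule 3 ok; rule 4 ok.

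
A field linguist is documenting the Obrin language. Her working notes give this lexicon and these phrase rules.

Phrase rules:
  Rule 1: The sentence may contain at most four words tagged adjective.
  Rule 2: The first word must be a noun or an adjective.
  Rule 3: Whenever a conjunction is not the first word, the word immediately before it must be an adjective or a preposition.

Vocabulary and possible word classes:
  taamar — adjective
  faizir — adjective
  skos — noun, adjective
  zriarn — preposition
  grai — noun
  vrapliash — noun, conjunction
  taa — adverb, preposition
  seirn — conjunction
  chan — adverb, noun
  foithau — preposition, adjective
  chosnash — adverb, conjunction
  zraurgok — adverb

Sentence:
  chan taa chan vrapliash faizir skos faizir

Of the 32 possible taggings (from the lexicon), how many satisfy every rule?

8

Candidates per position — 1:chan {adverb,noun}; 2:taa {adverb,preposition}; 3:chan {adverb,noun}; 4:vrapliash {noun,conjunction}; 5:faizir {adjective}; 6:skos {noun,adjective}; 7:faizir {adjective}.
There are 32 candidate sequences in total.
Checking each against the rules leaves 8 sequences.
Count = 8.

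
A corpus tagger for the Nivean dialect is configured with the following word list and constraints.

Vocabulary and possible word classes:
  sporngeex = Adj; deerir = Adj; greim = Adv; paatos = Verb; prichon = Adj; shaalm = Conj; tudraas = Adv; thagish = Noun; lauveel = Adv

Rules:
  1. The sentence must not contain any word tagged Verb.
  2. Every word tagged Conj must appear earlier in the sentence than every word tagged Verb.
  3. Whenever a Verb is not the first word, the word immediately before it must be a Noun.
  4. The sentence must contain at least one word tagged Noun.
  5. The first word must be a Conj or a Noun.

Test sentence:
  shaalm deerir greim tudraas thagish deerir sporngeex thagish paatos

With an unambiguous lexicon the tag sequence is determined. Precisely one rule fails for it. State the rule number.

Fixed tagging: Conj Adj Adv Adv Noun Adj Adj Noun Verb.
Rule check: R1 ✗, R2 ✓, R3 ✓, R4 ✓, R5 ✓.
Only rule 1 fails.

1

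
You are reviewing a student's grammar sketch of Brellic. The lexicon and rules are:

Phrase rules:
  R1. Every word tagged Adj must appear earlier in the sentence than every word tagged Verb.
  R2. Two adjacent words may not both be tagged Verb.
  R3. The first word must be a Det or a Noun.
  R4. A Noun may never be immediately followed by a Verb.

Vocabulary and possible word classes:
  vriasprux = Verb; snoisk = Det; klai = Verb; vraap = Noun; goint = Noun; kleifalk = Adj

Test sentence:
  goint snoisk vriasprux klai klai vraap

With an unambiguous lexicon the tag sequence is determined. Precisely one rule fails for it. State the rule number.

2

Fixed tagging: Noun Det Verb Verb Verb Noun.
Rule check: R1 ok, R2 fails, R3 ok, R4 ok.
Only rule 2 fails.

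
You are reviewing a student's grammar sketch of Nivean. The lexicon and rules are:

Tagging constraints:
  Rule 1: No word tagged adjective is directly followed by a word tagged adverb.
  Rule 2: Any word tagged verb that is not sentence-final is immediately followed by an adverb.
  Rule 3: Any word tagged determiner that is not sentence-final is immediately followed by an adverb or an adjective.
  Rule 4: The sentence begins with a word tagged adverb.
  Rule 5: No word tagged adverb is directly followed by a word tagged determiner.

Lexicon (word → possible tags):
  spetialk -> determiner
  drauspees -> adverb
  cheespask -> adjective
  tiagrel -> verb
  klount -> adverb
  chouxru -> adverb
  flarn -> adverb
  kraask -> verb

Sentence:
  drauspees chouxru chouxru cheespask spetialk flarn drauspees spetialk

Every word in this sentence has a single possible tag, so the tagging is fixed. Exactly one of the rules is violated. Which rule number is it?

Fixed tagging: adverb adverb adverb adjective determiner adverb adverb determiner.
Rule check: R1 holds, R2 holds, R3 holds, R4 holds, R5 violated.
Only rule 5 fails.

5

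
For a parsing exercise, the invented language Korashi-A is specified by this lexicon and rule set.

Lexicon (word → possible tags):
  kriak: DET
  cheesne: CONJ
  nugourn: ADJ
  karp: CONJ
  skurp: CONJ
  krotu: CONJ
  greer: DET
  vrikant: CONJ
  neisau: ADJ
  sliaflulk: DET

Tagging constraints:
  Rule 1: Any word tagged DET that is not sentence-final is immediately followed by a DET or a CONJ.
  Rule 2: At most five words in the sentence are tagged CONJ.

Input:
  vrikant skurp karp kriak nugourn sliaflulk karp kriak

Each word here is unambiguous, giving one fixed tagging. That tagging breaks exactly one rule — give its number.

1

Fixed tagging: CONJ CONJ CONJ DET ADJ DET CONJ DET.
Rule check: R1 fails, R2 ok.
Only rule 1 fails.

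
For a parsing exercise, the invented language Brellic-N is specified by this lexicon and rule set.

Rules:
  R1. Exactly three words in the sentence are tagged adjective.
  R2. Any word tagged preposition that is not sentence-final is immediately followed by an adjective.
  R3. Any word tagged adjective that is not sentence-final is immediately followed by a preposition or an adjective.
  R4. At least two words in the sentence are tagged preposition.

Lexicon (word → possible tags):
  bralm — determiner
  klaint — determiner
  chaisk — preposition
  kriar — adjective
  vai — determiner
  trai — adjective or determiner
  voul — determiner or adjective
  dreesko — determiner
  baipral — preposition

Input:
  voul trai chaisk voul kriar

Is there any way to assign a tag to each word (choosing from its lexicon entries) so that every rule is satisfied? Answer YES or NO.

Candidates per position — 1:voul {determiner,adjective}; 2:trai {adjective,determiner}; 3:chaisk {preposition}; 4:voul {determiner,adjective}; 5:kriar {adjective}.
Rule 4 cannot be satisfied by any choice of tags from the lexicon.
So there is no consistent tagging.

NO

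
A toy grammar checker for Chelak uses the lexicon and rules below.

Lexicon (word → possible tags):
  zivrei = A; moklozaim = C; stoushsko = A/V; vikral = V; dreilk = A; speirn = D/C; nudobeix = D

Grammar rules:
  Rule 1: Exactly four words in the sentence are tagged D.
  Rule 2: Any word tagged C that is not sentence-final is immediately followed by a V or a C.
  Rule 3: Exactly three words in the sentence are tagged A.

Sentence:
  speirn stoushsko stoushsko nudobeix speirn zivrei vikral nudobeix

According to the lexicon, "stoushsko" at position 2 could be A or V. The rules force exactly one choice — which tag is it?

Candidates per position — 1:speirn {D,C}; 2:stoushsko {A,V}; 3:stoushsko {A,V}; 4:nudobeix {D}; 5:speirn {D,C}; 6:zivrei {A}; 7:vikral {V}; 8:nudobeix {D}.
At position 1, choosing C makes rule 1 impossible to satisfy; hence D.
At position 2, choosing V makes rule 3 impossible to satisfy; hence A.
At position 3, choosing V makes rule 3 impossible to satisfy; hence A.
At position 5, choosing C makes rule 1 impossible to satisfy; hence D.
The unique satisfying tagging is: D A A D D A V D.
Checking: rule 1 ✓; rule 2 ✓; rule 3 ✓.

A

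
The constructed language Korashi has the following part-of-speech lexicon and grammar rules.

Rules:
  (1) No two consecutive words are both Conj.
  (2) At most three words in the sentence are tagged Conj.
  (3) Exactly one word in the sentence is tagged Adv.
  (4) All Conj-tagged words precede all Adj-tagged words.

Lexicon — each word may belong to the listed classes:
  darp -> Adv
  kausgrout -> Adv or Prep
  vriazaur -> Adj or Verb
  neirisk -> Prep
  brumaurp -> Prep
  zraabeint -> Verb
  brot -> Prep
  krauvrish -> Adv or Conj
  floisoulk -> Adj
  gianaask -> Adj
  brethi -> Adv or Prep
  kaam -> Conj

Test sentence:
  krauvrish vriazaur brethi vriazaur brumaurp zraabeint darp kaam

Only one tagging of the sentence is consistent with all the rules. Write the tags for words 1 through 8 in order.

Conj Verb Prep Verb Prep Verb Adv Conj

Candidates per position — 1:krauvrish {Adv,Conj}; 2:vriazaur {Adj,Verb}; 3:brethi {Adv,Prep}; 4:vriazaur {Adj,Verb}; 5:brumaurp {Prep}; 6:zraabeint {Verb}; 7:darp {Adv}; 8:kaam {Conj}.
At position 1, choosing Adv makes rule 3 impossible to satisfy; hence Conj.
At position 2, choosing Adj makes rule 4 impossible to satisfy; hence Verb.
At position 3, choosing Adv makes rule 3 impossible to satisfy; hence Prep.
At position 4, choosing Adj makes rule 4 impossible to satisfy; hence Verb.
The unique satisfying tagging is: Conj Verb Prep Verb Prep Verb Adv Conj.
Rule-by-rule: rule 1 satisfied; rule 2 satisfied; rule 3 satisfied; rule 4 satisfied.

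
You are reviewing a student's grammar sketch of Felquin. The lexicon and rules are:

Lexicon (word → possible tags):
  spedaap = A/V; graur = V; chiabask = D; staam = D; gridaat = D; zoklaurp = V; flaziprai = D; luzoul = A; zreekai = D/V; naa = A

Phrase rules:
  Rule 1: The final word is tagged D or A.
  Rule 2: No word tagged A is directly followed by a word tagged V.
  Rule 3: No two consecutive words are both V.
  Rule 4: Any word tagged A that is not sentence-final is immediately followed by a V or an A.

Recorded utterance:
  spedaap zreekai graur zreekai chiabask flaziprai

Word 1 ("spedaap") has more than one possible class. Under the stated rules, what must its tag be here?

V

Candidates per position — 1:spedaap {A,V}; 2:zreekai {D,V}; 3:graur {V}; 4:zreekai {D,V}; 5:chiabask {D}; 6:flaziprai {D}.
Word 2 cannot be V — rule 3 would then fail for every completion. It is D.
Word 4 cannot be V — rule 3 would then fail for every completion. It is D.
Word 1 cannot be A — rule 4 would then fail for every completion. It is V.
The unique satisfying tagging is: V D V D D D.
Verifying each rule — rule 1 holds; rule 2 holds; rule 3 holds; rule 4 holds.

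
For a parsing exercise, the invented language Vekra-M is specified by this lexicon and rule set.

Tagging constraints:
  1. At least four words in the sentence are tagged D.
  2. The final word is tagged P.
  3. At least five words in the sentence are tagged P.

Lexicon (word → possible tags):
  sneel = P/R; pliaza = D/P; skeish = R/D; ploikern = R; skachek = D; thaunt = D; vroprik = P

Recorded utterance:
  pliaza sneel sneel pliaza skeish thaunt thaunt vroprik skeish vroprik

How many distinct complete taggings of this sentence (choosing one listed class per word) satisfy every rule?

Candidates per position — 1:pliaza {D,P}; 2:sneel {P,R}; 3:sneel {P,R}; 4:pliaza {D,P}; 5:skeish {R,D}; 6:thaunt {D}; 7:thaunt {D}; 8:vroprik {P}; 9:skeish {R,D}; 10:vroprik {P}.
There are 64 candidate sequences in total.
Checking each against the rules leaves 9 sequences.
Count = 9.

9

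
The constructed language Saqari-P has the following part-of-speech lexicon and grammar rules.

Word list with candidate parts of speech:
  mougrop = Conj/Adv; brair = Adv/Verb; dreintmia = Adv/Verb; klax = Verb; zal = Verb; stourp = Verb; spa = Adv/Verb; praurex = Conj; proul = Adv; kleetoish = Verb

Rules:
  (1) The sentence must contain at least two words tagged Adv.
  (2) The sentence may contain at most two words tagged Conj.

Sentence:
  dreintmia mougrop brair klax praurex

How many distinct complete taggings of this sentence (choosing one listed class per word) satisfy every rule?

4

Candidates per position — 1:dreintmia {Adv,Verb}; 2:mougrop {Conj,Adv}; 3:brair {Adv,Verb}; 4:klax {Verb}; 5:praurex {Conj}.
There are 8 candidate sequences in total.
The sequences that satisfy every rule: Adv Conj Adv Verb Conj; Adv Adv Adv Verb Conj; Adv Adv Verb Verb Conj; Verb Adv Adv Verb Conj.
Count = 4.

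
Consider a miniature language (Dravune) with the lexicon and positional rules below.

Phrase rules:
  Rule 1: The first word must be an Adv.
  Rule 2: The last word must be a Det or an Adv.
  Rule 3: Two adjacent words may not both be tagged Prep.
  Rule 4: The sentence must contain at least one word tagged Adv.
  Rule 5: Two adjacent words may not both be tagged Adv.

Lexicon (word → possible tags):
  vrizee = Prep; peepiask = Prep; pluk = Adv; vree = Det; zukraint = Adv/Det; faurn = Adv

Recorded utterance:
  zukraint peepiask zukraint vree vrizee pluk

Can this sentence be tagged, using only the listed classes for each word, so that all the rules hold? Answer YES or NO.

Candidates per position — 1:zukraint {Adv,Det}; 2:peepiask {Prep}; 3:zukraint {Adv,Det}; 4:vree {Det}; 5:vrizee {Prep}; 6:pluk {Adv}.
One satisfying assignment: Adv Prep Det Det Prep Adv.
Checking: rule 1 holds; rule 2 holds; rule 3 holds; rule 4 holds; rule 5 holds.

YES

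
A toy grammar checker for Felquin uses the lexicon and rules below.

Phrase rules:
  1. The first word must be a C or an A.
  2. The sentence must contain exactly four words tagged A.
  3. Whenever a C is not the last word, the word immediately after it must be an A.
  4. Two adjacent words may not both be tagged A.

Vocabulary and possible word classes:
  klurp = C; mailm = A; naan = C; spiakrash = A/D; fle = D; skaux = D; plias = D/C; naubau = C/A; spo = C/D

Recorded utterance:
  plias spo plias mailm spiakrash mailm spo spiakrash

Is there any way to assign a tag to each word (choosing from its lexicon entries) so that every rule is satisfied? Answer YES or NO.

Candidates per position — 1:plias {D,C}; 2:spo {C,D}; 3:plias {D,C}; 4:mailm {A}; 5:spiakrash {A,D}; 6:mailm {A}; 7:spo {C,D}; 8:spiakrash {A,D}.
Every candidate sequence violates at least one rule; no consistent tagging exists.

NO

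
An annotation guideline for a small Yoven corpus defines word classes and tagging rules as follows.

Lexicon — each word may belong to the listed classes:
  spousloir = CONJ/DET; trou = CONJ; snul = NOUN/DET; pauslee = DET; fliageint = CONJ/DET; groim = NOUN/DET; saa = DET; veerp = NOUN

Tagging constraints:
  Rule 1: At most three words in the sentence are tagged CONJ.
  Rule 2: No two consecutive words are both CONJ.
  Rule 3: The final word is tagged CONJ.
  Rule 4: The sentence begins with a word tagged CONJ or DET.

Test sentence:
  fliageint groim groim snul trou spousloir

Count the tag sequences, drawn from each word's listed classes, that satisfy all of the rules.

Candidates per position — 1:fliageint {CONJ,DET}; 2:groim {NOUN,DET}; 3:groim {NOUN,DET}; 4:snul {NOUN,DET}; 5:trou {CONJ}; 6:spousloir {CONJ,DET}.
There are 32 candidate sequences in total.
Every candidate sequence violates at least one rule; no consistent tagging exists.
Count = 0.

0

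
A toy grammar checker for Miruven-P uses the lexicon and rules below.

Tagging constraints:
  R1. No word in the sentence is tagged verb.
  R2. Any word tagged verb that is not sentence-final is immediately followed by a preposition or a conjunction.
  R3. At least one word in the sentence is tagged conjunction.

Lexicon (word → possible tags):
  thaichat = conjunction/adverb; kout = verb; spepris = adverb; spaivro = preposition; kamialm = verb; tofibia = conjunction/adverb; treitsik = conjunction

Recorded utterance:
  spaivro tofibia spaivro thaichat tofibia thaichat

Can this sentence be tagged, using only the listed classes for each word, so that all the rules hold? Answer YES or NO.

YES

Candidates per position — 1:spaivro {preposition}; 2:tofibia {conjunction,adverb}; 3:spaivro {preposition}; 4:thaichat {conjunction,adverb}; 5:tofibia {conjunction,adverb}; 6:thaichat {conjunction,adverb}.
One satisfying assignment: preposition conjunction preposition conjunction conjunction conjunction.
Verifying each rule — rule 1 satisfied; rule 2 satisfied; rule 3 satisfied.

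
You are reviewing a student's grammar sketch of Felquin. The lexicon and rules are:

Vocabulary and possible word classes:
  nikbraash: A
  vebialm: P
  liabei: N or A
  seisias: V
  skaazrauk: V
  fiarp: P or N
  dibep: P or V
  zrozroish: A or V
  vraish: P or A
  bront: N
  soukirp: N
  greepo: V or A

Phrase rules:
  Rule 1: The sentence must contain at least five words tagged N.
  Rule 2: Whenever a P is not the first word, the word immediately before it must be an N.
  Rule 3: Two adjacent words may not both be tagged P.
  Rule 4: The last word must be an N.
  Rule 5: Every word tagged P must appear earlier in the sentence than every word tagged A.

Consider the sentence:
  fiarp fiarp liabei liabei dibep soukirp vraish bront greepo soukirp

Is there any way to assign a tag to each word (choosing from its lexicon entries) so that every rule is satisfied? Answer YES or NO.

YES

Candidates per position — 1:fiarp {P,N}; 2:fiarp {P,N}; 3:liabei {N,A}; 4:liabei {N,A}; 5:dibep {P,V}; 6:soukirp {N}; 7:vraish {P,A}; 8:bront {N}; 9:greepo {V,A}; 10:soukirp {N}.
One satisfying assignment: N N N N P N A N V N.
Verifying each rule — rule 1 holds; rule 2 holds; rule 3 holds; rule 4 holds; rule 5 holds.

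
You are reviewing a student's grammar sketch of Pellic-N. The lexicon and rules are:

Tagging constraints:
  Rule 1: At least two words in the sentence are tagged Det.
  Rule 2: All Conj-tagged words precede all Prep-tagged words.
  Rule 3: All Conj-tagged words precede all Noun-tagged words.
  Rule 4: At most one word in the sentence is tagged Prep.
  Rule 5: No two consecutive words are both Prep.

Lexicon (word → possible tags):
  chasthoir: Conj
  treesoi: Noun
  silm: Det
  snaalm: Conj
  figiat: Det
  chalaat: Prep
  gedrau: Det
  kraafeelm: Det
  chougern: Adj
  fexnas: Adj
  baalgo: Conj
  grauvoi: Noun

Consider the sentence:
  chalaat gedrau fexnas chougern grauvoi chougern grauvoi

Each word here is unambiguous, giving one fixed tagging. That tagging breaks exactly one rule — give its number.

1

Fixed tagging: Prep Det Adj Adj Noun Adj Noun.
Checking each rule: R1 fails, R2 ok, R3 ok, R4 ok, R5 ok.
Only rule 1 fails.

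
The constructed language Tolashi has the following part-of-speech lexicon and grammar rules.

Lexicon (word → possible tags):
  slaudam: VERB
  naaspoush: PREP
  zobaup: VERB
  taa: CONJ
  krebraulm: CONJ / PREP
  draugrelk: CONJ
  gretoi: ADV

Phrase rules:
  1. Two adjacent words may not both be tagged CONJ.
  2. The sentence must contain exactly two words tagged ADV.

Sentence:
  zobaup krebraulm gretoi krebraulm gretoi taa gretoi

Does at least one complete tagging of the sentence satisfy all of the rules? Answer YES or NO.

NO

Candidates per position — 1:zobaup {VERB}; 2:krebraulm {CONJ,PREP}; 3:gretoi {ADV}; 4:krebraulm {CONJ,PREP}; 5:gretoi {ADV}; 6:taa {CONJ}; 7:gretoi {ADV}.
Rule 2 cannot be satisfied by any choice of tags from the lexicon.
So there is no consistent tagging.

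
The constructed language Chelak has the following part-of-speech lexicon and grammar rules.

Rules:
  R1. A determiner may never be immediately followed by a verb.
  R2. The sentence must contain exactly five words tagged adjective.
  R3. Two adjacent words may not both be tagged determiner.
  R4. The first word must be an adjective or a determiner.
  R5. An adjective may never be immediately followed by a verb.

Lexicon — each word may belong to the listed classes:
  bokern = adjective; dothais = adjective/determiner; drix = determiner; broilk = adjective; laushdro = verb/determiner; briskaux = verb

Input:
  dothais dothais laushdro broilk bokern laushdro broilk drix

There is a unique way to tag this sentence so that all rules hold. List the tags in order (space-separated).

Candidates per position — 1:dothais {adjective,determiner}; 2:dothais {adjective,determiner}; 3:laushdro {verb,determiner}; 4:broilk {adjective}; 5:bokern {adjective}; 6:laushdro {verb,determiner}; 7:broilk {adjective}; 8:drix {determiner}.
At position 1, choosing determiner makes rule 2 impossible to satisfy; hence adjective.
At position 2, choosing determiner makes rule 2 impossible to satisfy; hence adjective.
At position 3, choosing verb makes rule 5 impossible to satisfy; hence determiner.
At position 6, choosing verb makes rule 5 impossible to satisfy; hence determiner.
The only consistent sequence is: adjective adjective determiner adjective adjective determiner adjective determiner.
Check: rule 1 ✓; rule 2 ✓; rule 3 ✓; rule 4 ✓; rule 5 ✓.

adjective adjective determiner adjective adjective determiner adjective determiner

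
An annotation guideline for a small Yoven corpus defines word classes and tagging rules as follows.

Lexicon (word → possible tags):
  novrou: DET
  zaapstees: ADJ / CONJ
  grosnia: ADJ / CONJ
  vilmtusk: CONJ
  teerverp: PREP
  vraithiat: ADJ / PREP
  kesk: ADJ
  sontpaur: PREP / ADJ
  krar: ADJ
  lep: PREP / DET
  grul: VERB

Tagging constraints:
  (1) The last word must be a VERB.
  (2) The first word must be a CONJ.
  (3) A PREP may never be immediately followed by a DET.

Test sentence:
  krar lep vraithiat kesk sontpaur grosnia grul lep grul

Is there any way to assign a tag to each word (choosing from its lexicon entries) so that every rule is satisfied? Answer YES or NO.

Candidates per position — 1:krar {ADJ}; 2:lep {PREP,DET}; 3:vraithiat {ADJ,PREP}; 4:kesk {ADJ}; 5:sontpaur {PREP,ADJ}; 6:grosnia {ADJ,CONJ}; 7:grul {VERB}; 8:lep {PREP,DET}; 9:grul {VERB}.
Rule 2 cannot be satisfied by any choice of tags from the lexicon.
So there is no consistent tagging.

NO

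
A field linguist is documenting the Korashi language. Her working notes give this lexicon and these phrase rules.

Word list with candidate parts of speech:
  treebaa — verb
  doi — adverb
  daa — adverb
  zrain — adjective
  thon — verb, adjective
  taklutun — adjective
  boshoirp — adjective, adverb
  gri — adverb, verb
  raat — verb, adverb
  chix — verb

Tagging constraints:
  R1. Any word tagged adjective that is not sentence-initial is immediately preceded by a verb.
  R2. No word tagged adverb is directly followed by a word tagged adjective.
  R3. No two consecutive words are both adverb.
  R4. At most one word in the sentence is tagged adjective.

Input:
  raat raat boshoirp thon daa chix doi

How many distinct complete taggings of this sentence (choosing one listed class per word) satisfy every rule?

4

Candidates per position — 1:raat {verb,adverb}; 2:raat {verb,adverb}; 3:boshoirp {adjective,adverb}; 4:thon {verb,adjective}; 5:daa {adverb}; 6:chix {verb}; 7:doi {adverb}.
There are 16 candidate sequences in total.
The sequences that satisfy every rule: verb verb adjective verb adverb verb adverb; verb verb adverb verb adverb verb adverb; adverb verb adjective verb adverb verb adverb; adverb verb adverb verb adverb verb adverb.
Count = 4.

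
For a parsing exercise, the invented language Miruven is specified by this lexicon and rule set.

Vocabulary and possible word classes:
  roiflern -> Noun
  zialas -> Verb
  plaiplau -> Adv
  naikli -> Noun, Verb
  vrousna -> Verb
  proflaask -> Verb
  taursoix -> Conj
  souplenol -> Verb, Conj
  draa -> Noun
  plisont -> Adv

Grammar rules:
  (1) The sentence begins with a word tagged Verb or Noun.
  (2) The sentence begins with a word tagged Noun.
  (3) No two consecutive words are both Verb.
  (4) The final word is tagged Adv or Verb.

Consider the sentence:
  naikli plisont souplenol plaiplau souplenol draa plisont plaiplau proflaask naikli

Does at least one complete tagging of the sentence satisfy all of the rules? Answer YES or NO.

NO

Candidates per position — 1:naikli {Noun,Verb}; 2:plisont {Adv}; 3:souplenol {Verb,Conj}; 4:plaiplau {Adv}; 5:souplenol {Verb,Conj}; 6:draa {Noun}; 7:plisont {Adv}; 8:plaiplau {Adv}; 9:proflaask {Verb}; 10:naikli {Noun,Verb}.
Every candidate sequence violates at least one rule; no consistent tagging exists.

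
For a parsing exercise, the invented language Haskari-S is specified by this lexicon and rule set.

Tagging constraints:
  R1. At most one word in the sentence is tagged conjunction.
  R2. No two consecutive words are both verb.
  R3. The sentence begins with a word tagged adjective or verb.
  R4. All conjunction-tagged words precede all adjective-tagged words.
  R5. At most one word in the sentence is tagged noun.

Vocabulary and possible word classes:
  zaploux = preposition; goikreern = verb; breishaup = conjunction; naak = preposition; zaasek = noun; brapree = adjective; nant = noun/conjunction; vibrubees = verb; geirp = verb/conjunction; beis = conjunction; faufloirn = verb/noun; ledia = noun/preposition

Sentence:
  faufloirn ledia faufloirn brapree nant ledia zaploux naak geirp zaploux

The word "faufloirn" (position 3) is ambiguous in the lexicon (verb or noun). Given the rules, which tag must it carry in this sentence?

verb

Candidates per position — 1:faufloirn {verb,noun}; 2:ledia {noun,preposition}; 3:faufloirn {verb,noun}; 4:brapree {adjective}; 5:nant {noun,conjunction}; 6:ledia {noun,preposition}; 7:zaploux {preposition}; 8:naak {preposition}; 9:geirp {verb,conjunction}; 10:zaploux {preposition}.
If word 1 were noun, no tagging could satisfy rule 3; so word 1 is verb.
If word 5 were conjunction, no tagging could satisfy rule 4; so word 5 is noun.
If word 6 were noun, no tagging could satisfy rule 5; so word 6 is preposition.
If word 9 were conjunction, no tagging could satisfy rule 4; so word 9 is verb.
If word 2 were noun, no tagging could satisfy rule 5; so word 2 is preposition.
If word 3 were noun, no tagging could satisfy rule 5; so word 3 is verb.
So the tagging must be: verb preposition verb adjective noun preposition preposition preposition verb preposition.
Verifying each rule — rule 1 holds; rule 2 holds; rule 3 holds; rule 4 holds; rule 5 holds.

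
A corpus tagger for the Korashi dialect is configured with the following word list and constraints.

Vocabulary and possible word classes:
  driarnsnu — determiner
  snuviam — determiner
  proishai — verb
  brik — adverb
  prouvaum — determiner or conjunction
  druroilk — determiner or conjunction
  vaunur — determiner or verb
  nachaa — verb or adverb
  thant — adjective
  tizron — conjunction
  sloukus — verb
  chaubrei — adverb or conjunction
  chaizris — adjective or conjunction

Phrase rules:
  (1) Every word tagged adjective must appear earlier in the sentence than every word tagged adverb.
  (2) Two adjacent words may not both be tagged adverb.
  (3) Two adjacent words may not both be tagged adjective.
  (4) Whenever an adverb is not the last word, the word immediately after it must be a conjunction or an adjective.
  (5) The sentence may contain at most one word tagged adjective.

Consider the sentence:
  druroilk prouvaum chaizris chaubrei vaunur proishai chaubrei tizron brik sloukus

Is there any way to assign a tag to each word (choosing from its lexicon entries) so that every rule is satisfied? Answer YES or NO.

Candidates per position — 1:druroilk {determiner,conjunction}; 2:prouvaum {determiner,conjunction}; 3:chaizris {adjective,conjunction}; 4:chaubrei {adverb,conjunction}; 5:vaunur {determiner,verb}; 6:proishai {verb}; 7:chaubrei {adverb,conjunction}; 8:tizron {conjunction}; 9:brik {adverb}; 10:sloukus {verb}.
Rule 4 cannot be satisfied by any choice of tags from the lexicon.
So there is no consistent tagging.

NO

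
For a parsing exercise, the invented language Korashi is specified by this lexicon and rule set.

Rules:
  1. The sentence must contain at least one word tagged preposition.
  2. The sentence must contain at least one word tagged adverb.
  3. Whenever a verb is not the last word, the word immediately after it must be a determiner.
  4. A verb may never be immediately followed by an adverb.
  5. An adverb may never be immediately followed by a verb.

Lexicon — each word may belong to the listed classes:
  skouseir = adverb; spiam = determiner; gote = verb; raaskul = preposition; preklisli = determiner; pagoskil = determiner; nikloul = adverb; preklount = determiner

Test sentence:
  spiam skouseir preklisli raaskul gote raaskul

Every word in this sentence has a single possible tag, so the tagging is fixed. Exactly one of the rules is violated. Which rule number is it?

3

Fixed tagging: determiner adverb determiner preposition verb preposition.
Rule check: R1 ✓, R2 ✓, R3 ✗, R4 ✓, R5 ✓.
Only rule 3 fails.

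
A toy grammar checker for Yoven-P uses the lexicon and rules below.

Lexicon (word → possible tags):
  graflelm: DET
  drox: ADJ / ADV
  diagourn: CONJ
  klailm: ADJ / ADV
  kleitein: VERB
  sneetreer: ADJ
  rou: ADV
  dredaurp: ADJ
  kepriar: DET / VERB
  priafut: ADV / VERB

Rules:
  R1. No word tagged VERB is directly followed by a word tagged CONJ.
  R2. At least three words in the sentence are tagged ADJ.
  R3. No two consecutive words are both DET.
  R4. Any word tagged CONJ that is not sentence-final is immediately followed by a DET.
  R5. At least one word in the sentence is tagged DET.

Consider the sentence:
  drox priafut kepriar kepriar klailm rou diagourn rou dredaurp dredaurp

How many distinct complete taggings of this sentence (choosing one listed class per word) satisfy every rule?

Candidates per position — 1:drox {ADJ,ADV}; 2:priafut {ADV,VERB}; 3:kepriar {DET,VERB}; 4:kepriar {DET,VERB}; 5:klailm {ADJ,ADV}; 6:rou {ADV}; 7:diagourn {CONJ}; 8:rou {ADV}; 9:dredaurp {ADJ}; 10:dredaurp {ADJ}.
There are 32 candidate sequences in total.
Rule 4 cannot be satisfied by any choice of tags from the lexicon.
So there is no consistent tagging.
Count = 0.

0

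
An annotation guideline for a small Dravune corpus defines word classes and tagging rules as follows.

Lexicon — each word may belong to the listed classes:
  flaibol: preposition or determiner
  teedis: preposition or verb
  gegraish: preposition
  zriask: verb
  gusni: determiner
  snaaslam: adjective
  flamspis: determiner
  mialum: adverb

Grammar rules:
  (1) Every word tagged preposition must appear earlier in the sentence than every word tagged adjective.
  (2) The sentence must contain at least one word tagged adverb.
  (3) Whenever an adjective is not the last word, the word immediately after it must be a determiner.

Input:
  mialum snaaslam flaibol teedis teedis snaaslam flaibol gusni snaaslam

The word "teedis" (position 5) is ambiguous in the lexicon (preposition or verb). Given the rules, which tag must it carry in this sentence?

verb

Candidates per position — 1:mialum {adverb}; 2:snaaslam {adjective}; 3:flaibol {preposition,determiner}; 4:teedis {preposition,verb}; 5:teedis {preposition,verb}; 6:snaaslam {adjective}; 7:flaibol {preposition,determiner}; 8:gusni {determiner}; 9:snaaslam {adjective}.
If word 3 were preposition, no tagging could satisfy rule 1; so word 3 is determiner.
If word 4 were preposition, no tagging could satisfy rule 1; so word 4 is verb.
If word 5 were preposition, no tagging could satisfy rule 1; so word 5 is verb.
If word 7 were preposition, no tagging could satisfy rule 1; so word 7 is determiner.
The unique satisfying tagging is: adverb adjective determiner verb verb adjective determiner determiner adjective.
Check: rule 1 ✓; rule 2 ✓; rule 3 ✓.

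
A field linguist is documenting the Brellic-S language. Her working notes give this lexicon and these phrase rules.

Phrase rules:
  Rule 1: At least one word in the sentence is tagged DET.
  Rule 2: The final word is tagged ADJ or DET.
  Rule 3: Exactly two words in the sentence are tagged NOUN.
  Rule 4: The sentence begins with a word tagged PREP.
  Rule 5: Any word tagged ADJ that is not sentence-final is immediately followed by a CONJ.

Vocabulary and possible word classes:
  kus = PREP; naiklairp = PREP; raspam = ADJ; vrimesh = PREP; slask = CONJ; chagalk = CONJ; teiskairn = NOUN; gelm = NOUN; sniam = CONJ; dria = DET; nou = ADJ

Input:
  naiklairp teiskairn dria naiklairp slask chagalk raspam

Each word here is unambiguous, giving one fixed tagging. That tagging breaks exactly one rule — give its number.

3

Fixed tagging: PREP NOUN DET PREP CONJ CONJ ADJ.
Rule check: R1 holds, R2 holds, R3 violated, R4 holds, R5 holds.
Only rule 3 fails.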